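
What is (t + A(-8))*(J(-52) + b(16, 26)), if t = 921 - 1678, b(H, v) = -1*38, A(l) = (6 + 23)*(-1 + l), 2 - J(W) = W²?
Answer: 2789320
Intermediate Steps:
J(W) = 2 - W²
A(l) = -29 + 29*l (A(l) = 29*(-1 + l) = -29 + 29*l)
b(H, v) = -38
t = -757
(t + A(-8))*(J(-52) + b(16, 26)) = (-757 + (-29 + 29*(-8)))*((2 - 1*(-52)²) - 38) = (-757 + (-29 - 232))*((2 - 1*2704) - 38) = (-757 - 261)*((2 - 2704) - 38) = -1018*(-2702 - 38) = -1018*(-2740) = 2789320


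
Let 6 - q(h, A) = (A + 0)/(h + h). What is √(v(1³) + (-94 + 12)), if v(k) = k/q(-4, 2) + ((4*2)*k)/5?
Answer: I*√2006/5 ≈ 8.9577*I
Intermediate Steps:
q(h, A) = 6 - A/(2*h) (q(h, A) = 6 - (A + 0)/(h + h) = 6 - A/(2*h))
v(k) = 44*k/25 (v(k) = k/(6 - ½*2/(-4)) + ((4*2)*k)/5 = k/(6 - ½*2*(-¼)) + (8*k)*(⅕) = k/(6 + ¼) + 8*k/5 = k/(25/4) + 8*k/5 = k*(4/25) + 8*k/5 = 4*k/25 + 8*k/5 = 44*k/25)
√(v(1³) + (-94 + 12)) = √((44/25)*1³ + (-94 + 12)) = √((44/25)*1 - 82) = √(44/25 - 82) = √(-2006/25) = I*√2006/5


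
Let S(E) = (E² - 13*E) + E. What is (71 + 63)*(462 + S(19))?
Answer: 79730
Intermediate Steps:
S(E) = E² - 12*E
(71 + 63)*(462 + S(19)) = (71 + 63)*(462 + 19*(-12 + 19)) = 134*(462 + 19*7) = 134*(462 + 133) = 134*595 = 79730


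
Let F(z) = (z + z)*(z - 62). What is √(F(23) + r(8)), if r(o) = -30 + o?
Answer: 2*I*√454 ≈ 42.615*I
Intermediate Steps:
F(z) = 2*z*(-62 + z) (F(z) = (2*z)*(-62 + z) = 2*z*(-62 + z))
√(F(23) + r(8)) = √(2*23*(-62 + 23) + (-30 + 8)) = √(2*23*(-39) - 22) = √(-1794 - 22) = √(-1816) = 2*I*√454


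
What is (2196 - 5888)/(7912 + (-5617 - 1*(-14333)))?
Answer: -923/4157 ≈ -0.22204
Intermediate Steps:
(2196 - 5888)/(7912 + (-5617 - 1*(-14333))) = -3692/(7912 + (-5617 + 14333)) = -3692/(7912 + 8716) = -3692/16628 = -3692*1/16628 = -923/4157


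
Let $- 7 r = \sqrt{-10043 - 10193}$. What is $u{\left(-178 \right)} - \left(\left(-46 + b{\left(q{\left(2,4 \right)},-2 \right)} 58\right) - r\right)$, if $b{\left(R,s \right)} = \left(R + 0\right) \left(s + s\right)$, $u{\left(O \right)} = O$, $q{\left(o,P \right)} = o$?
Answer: $332 - \frac{2 i \sqrt{5059}}{7} \approx 332.0 - 20.322 i$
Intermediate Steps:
$r = - \frac{2 i \sqrt{5059}}{7}$ ($r = - \frac{\sqrt{-10043 - 10193}}{7} = - \frac{\sqrt{-20236}}{7} = - \frac{2 i \sqrt{5059}}{7} \approx - 20.322 i$)
$b{\left(R,s \right)} = 2 R s$ ($b{\left(R,s \right)} = R 2 s = 2 R s$)
$u{\left(-178 \right)} - \left(\left(-46 + b{\left(q{\left(2,4 \right)},-2 \right)} 58\right) - r\right) = -178 - \left(\left(-46 + 2 \cdot 2 \left(-2\right) 58\right) - - \frac{2 i \sqrt{5059}}{7}\right) = -178 - \left(\left(-46 - 464\right) + \frac{2 i \sqrt{5059}}{7}\right) = -178 - \left(-510 + \frac{2 i \sqrt{5059}}{7}\right) = -178 + \left(510 - \frac{2 i \sqrt{5059}}{7}\right) = 332 - \frac{2 i \sqrt{5059}}{7}$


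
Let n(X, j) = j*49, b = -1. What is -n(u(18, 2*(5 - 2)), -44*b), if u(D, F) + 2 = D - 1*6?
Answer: -2156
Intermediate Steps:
u(D, F) = -8 + D (u(D, F) = -2 + (D - 1*6) = -2 + (D - 6) = -2 + (-6 + D) = -8 + D)
n(X, j) = 49*j
-n(u(18, 2*(5 - 2)), -44*b) = -49*(-44*(-1)) = -49*44 = -1*2156 = -2156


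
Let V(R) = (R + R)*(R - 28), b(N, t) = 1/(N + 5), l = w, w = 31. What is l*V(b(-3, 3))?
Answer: -1705/2 ≈ -852.50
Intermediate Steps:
l = 31
b(N, t) = 1/(5 + N)
V(R) = 2*R*(-28 + R) (V(R) = (2*R)*(-28 + R) = 2*R*(-28 + R))
l*V(b(-3, 3)) = 31*(2*(-28 + 1/(5 - 3))/(5 - 3)) = 31*(2*(-28 + 1/2)/2) = 31*(2*(½)*(-28 + ½)) = 31*(2*(½)*(-55/2)) = 31*(-55/2) = -1705/2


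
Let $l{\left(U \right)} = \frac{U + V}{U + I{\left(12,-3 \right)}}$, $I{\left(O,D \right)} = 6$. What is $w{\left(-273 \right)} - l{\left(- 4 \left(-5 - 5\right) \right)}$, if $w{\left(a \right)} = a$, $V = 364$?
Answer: $- \frac{6481}{23} \approx -281.78$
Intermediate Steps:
$l{\left(U \right)} = \frac{364 + U}{6 + U}$ ($l{\left(U \right)} = \frac{U + 364}{U + 6} = \frac{364 + U}{6 + U}$)
$w{\left(-273 \right)} - l{\left(- 4 \left(-5 - 5\right) \right)} = -273 - \frac{364 - 4 \left(-5 - 5\right)}{6 - 4 \left(-5 - 5\right)} = -273 - \frac{364 - -40}{6 - -40} = -273 - \frac{364 + 40}{6 + 40} = -273 - \frac{1}{46} \cdot 404 = -273 - \frac{202}{23} = - \frac{6481}{23}$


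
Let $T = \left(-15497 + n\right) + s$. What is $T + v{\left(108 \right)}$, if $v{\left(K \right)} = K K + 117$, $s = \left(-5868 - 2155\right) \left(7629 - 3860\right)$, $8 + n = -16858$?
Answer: $-30259269$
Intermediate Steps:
$n = -16866$ ($n = -8 - 16858 = -16866$)
$s = -30238687$ ($s = \left(-8023\right) 3769 = -30238687$)
$v{\left(K \right)} = 117 + K^{2}$ ($v{\left(K \right)} = K^{2} + 117 = 117 + K^{2}$)
$T = -30271050$ ($T = \left(-15497 - 16866\right) - 30238687 = -32363 - 30238687 = -30271050$)
$T + v{\left(108 \right)} = -30271050 + \left(117 + 108^{2}\right) = -30271050 + \left(117 + 11664\right) = -30271050 + 11781 = -30259269$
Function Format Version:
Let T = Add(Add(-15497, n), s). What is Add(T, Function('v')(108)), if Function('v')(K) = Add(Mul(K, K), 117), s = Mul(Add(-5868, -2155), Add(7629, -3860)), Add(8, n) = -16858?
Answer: -30259269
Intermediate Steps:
n = -16866 (n = Add(-8, -16858) = -16866)
s = -30238687 (s = Mul(-8023, 3769) = -30238687)
Function('v')(K) = Add(117, Pow(K, 2)) (Function('v')(K) = Add(Pow(K, 2), 117) = Add(117, Pow(K, 2)))
T = -30271050 (T = Add(Add(-15497, -16866), -30238687) = Add(-32363, -30238687) = -30271050)
Add(T, Function('v')(108)) = Add(-30271050, Add(117, Pow(108, 2))) = Add(-30271050, Add(117, 11664)) = Add(-30271050, 11781) = -30259269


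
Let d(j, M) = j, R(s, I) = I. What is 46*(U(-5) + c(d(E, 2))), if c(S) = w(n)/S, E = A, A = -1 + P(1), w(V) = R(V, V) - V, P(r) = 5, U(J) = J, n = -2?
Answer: -230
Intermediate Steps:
w(V) = 0 (w(V) = V - V = 0)
A = 4 (A = -1 + 5 = 4)
E = 4
c(S) = 0 (c(S) = 0/S = 0)
46*(U(-5) + c(d(E, 2))) = 46*(-5 + 0) = 46*(-5) = -230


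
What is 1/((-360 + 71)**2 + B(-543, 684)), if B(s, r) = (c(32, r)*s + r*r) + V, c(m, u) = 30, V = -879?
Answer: 1/534208 ≈ 1.8719e-6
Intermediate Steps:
B(s, r) = -879 + r**2 + 30*s (B(s, r) = (30*s + r*r) - 879 = (30*s + r**2) - 879 = (r**2 + 30*s) - 879 = -879 + r**2 + 30*s)
1/((-360 + 71)**2 + B(-543, 684)) = 1/((-360 + 71)**2 + (-879 + 684**2 + 30*(-543))) = 1/((-289)**2 + (-879 + 467856 - 16290)) = 1/(83521 + 450687) = 1/534208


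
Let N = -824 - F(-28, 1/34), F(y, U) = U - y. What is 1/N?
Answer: -34/28969 ≈ -0.0011737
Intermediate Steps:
N = -28969/34 (N = -824 - (1/34 - 1*(-28)) = -824 - (1/34 + 28) = -824 - 1*953/34 = -824 - 953/34 = -28969/34 ≈ -852.03)
1/N = 1/(-28969/34) = -34/28969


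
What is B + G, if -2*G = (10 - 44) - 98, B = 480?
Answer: 546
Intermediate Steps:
G = 66 (G = -((10 - 44) - 98)/2 = -(-34 - 98)/2 = -½*(-132) = 66)
B + G = 480 + 66 = 546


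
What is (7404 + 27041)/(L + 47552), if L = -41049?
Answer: 34445/6503 ≈ 5.2968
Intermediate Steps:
(7404 + 27041)/(L + 47552) = (7404 + 27041)/(-41049 + 47552) = 34445/6503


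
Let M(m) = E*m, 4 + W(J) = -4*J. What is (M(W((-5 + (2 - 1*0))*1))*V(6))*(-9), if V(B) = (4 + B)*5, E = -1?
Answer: 3600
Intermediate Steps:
W(J) = -4 - 4*J
V(B) = 20 + 5*B
M(m) = -m
(M(W((-5 + (2 - 1*0))*1))*V(6))*(-9) = ((-(-4 - 4*(-5 + (2 - 1*0))))*(20 + 5*6))*(-9) = ((-(-4 - 4*(-5 + (2 + 0))))*(20 + 30))*(-9) = (-(-4 - 4*(-5 + 2))*50)*(-9) = (-(-4 - (-12))*50)*(-9) = (-(-4 - 4*(-3))*50)*(-9) = (-(-4 + 12)*50)*(-9) = (-1*8*50)*(-9) = -8*50*(-9) = -400*(-9) = 3600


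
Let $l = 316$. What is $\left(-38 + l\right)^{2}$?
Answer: $77284$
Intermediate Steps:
$\left(-38 + l\right)^{2} = \left(-38 + 316\right)^{2} = 278^{2} = 77284$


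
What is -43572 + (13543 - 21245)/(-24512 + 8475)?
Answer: -698756462/16037 ≈ -43572.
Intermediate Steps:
-43572 + (13543 - 21245)/(-24512 + 8475) = -43572 - 7702/(-16037) = -43572 - 7702*(-1/16037) = -43572 + 7702/16037 = -698756462/16037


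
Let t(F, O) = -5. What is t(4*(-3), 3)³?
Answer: -125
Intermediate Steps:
t(4*(-3), 3)³ = (-5)³ = -125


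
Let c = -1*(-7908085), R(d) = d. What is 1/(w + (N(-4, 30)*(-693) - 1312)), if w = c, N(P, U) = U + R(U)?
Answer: 1/7865193 ≈ 1.2714e-7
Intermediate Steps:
N(P, U) = 2*U (N(P, U) = U + U = 2*U)
c = 7908085
w = 7908085
1/(w + (N(-4, 30)*(-693) - 1312)) = 1/(7908085 + ((2*30)*(-693) - 1312)) = 1/(7908085 + (60*(-693) - 1312)) = 1/(7908085 + (-41580 - 1312)) = 1/(7908085 - 42892) = 1/7865193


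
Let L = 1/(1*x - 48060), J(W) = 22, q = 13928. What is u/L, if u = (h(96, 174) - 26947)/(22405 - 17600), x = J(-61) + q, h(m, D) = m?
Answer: 183177522/961 ≈ 1.9061e+5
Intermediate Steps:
x = 13950 (x = 22 + 13928 = 13950)
L = -1/34110 (L = 1/(1*13950 - 48060) = 1/(13950 - 48060) = 1/(-34110) = -1/34110 ≈ -2.9317e-5)
u = -26851/4805 (u = (96 - 26947)/(22405 - 17600) = -26851/4805 ≈ -5.5881)
u/L = -26851/(4805*(-1/34110)) = -26851/4805*(-34110) = 183177522/961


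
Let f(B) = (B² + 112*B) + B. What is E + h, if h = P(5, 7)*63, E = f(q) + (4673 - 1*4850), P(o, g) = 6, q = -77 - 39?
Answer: 549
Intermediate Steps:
q = -116
f(B) = B² + 113*B
E = 171 (E = -116*(113 - 116) + (4673 - 1*4850) = -116*(-3) + (4673 - 4850) = 348 - 177 = 171)
h = 378 (h = 6*63 = 378)
E + h = 171 + 378 = 549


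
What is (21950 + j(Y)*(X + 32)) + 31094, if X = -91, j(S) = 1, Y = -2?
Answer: 52985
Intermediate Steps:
(21950 + j(Y)*(X + 32)) + 31094 = (21950 + 1*(-91 + 32)) + 31094 = (21950 + 1*(-59)) + 31094 = (21950 - 59) + 31094 = 21891 + 31094 = 52985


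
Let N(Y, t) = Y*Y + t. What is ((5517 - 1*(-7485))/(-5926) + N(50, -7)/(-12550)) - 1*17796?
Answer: -661844801709/37185650 ≈ -17798.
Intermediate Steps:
N(Y, t) = t + Y**2 (N(Y, t) = Y**2 + t = t + Y**2)
((5517 - 1*(-7485))/(-5926) + N(50, -7)/(-12550)) - 1*17796 = ((5517 - 1*(-7485))/(-5926) + (-7 + 50**2)/(-12550)) - 1*17796 = ((5517 + 7485)*(-1/5926) + (-7 + 2500)*(-1/12550)) - 17796 = (13002*(-1/5926) + 2493*(-1/12550)) - 17796 = (-6501/2963 - 2493/12550) - 17796 = -88974309/37185650 - 17796 = -661844801709/37185650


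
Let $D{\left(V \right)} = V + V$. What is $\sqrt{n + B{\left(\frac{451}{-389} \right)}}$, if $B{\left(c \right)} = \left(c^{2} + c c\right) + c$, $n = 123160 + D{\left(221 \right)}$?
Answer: $\frac{\sqrt{18703809605}}{389} \approx 351.57$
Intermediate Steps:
$D{\left(V \right)} = 2 V$
$n = 123602$ ($n = 123160 + 2 \cdot 221 = 123160 + 442 = 123602$)
$B{\left(c \right)} = c + 2 c^{2}$ ($B{\left(c \right)} = \left(c^{2} + c^{2}\right) + c = 2 c^{2} + c = c + 2 c^{2}$)
$\sqrt{n + B{\left(\frac{451}{-389} \right)}} = \sqrt{123602 + \frac{451}{-389} \left(1 + 2 \frac{451}{-389}\right)} = \sqrt{123602 + 451 \left(- \frac{1}{389}\right) \left(1 + 2 \cdot 451 \left(- \frac{1}{389}\right)\right)} = \sqrt{123602 - \frac{451 \left(1 + 2 \left(- \frac{451}{389}\right)\right)}{389}} = \sqrt{123602 - \frac{451 \left(1 - \frac{902}{389}\right)}{389}} = \sqrt{123602 - - \frac{231363}{151321}} = \sqrt{123602 + \frac{231363}{151321}} = \sqrt{\frac{18703809605}{151321}} = \frac{\sqrt{18703809605}}{389}$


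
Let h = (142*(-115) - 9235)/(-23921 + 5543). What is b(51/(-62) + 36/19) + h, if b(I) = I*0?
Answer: 25565/18378 ≈ 1.3911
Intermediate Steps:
b(I) = 0
h = 25565/18378 (h = (-16330 - 9235)/(-18378) = -25565*(-1/18378) = 25565/18378 ≈ 1.3911)
b(51/(-62) + 36/19) + h = 0 + 25565/18378 = 25565/18378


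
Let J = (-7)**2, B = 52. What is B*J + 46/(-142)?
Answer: 180885/71 ≈ 2547.7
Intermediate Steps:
J = 49
B*J + 46/(-142) = 52*49 + 46/(-142) = 2548 + 46*(-1/142) = 2548 - 23/71 = 180885/71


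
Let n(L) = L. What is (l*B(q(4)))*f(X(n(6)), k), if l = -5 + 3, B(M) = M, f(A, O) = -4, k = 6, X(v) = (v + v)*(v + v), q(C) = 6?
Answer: 48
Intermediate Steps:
X(v) = 4*v² (X(v) = (2*v)*(2*v) = 4*v²)
l = -2
(l*B(q(4)))*f(X(n(6)), k) = -2*6*(-4) = -12*(-4) = 48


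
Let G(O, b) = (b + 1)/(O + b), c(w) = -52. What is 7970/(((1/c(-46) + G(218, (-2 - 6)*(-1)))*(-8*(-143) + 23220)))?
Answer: 11707930/737011 ≈ 15.886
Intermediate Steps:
G(O, b) = (1 + b)/(O + b)
7970/(((1/c(-46) + G(218, (-2 - 6)*(-1)))*(-8*(-143) + 23220))) = 7970/(((1/(-52) + (1 + (-2 - 6)*(-1))/(218 + (-2 - 6)*(-1)))*(-8*(-143) + 23220))) = 7970/(((-1/52 + (1 - 8*(-1))/(218 - 8*(-1)))*(1144 + 23220))) = 7970/(((-1/52 + (1 + 8)/(218 + 8))*24364)) = 7970/(((-1/52 + 9/226)*24364)) = 7970/(((121/5876)*24364)) = 7970/(737011/1469) = 7970*(1469/737011) = 11707930/737011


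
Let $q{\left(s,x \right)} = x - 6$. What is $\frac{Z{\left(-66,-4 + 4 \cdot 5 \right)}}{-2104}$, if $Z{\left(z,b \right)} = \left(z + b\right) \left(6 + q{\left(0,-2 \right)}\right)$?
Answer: $- \frac{25}{526} \approx -0.047529$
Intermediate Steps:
$q{\left(s,x \right)} = -6 + x$ ($q{\left(s,x \right)} = x - 6 = -6 + x$)
$Z{\left(z,b \right)} = - 2 b - 2 z$ ($Z{\left(z,b \right)} = \left(z + b\right) \left(6 - 8\right) = \left(b + z\right) \left(6 - 8\right) = \left(b + z\right) \left(-2\right) = - 2 b - 2 z$)
$\frac{Z{\left(-66,-4 + 4 \cdot 5 \right)}}{-2104} = \frac{- 2 \left(-4 + 4 \cdot 5\right) - -132}{-2104} = \left(- 2 \left(-4 + 20\right) + 132\right) \left(- \frac{1}{2104}\right) = \left(\left(-2\right) 16 + 132\right) \left(- \frac{1}{2104}\right) = \left(-32 + 132\right) \left(- \frac{1}{2104}\right) = 100 \left(- \frac{1}{2104}\right) = - \frac{25}{526}$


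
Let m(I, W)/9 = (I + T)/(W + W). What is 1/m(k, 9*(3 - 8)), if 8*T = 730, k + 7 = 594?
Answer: -40/2713 ≈ -0.014744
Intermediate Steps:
k = 587 (k = -7 + 594 = 587)
T = 365/4 (T = (⅛)*730 = 365/4 ≈ 91.250)
m(I, W) = 9*(365/4 + I)/(2*W) (m(I, W) = 9*((I + 365/4)/(W + W)) = 9*((365/4 + I)/((2*W))) = 9*((365/4 + I)*(1/(2*W))) = 9*((365/4 + I)/(2*W)) = 9*(365/4 + I)/(2*W))
1/m(k, 9*(3 - 8)) = 1/(9*(365 + 4*587)/(8*((9*(3 - 8))))) = 1/(9*(365 + 2348)/(8*((9*(-5))))) = 1/((9/8)*2713/(-45)) = 1/((9/8)*(-1/45)*2713) = 1/(-2713/40) = -40/2713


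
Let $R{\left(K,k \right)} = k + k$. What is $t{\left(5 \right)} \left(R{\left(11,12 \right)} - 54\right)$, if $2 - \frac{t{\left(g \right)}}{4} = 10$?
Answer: $960$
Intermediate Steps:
$R{\left(K,k \right)} = 2 k$
$t{\left(g \right)} = -32$ ($t{\left(g \right)} = 8 - 40 = -32$)
$t{\left(5 \right)} \left(R{\left(11,12 \right)} - 54\right) = - 32 \left(2 \cdot 12 - 54\right) = - 32 \left(24 - 54\right) = \left(-32\right) \left(-30\right) = 960$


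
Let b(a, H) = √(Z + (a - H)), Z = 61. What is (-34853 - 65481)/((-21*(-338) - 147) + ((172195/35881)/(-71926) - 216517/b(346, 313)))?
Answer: 218320321771065089765888410868/140993762493075772224852904515 + 72345417256123698280108482604*√94/140993762493075772224852904515 ≈ 6.5232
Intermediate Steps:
b(a, H) = √(61 + a - H) (b(a, H) = √(61 + (a - H)) = √(61 + a - H))
(-34853 - 65481)/((-21*(-338) - 147) + ((172195/35881)/(-71926) - 216517/b(346, 313))) = (-34853 - 65481)/((-21*(-338) - 147) + ((172195/35881)/(-71926) - 216517/√(61 + 346 - 1*313))) = -100334/((7098 - 147) + ((172195*(1/35881))*(-1/71926) - 216517/√(61 + 346 - 313))) = -100334/(6951 + ((172195/35881)*(-1/71926) - 216517*√94/94)) = -100334/(6951 + (-172195/2580776806 - 216517*√94/94)) = -100334/(17938979406311/2580776806 - 216517*√94/94)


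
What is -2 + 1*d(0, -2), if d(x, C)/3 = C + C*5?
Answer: -38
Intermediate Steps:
d(x, C) = 18*C (d(x, C) = 3*(C + C*5) = 3*(C + 5*C) = 3*(6*C) = 18*C)
-2 + 1*d(0, -2) = -2 + 1*(18*(-2)) = -2 + 1*(-36) = -2 - 36 = -38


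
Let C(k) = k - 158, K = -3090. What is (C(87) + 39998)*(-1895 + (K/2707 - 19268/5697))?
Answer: -389874290666999/5140593 ≈ -7.5842e+7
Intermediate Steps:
C(k) = -158 + k
(C(87) + 39998)*(-1895 + (K/2707 - 19268/5697)) = ((-158 + 87) + 39998)*(-1895 + (-3090/2707 - 19268/5697)) = (-71 + 39998)*(-1895 + (-3090*1/2707 - 19268*1/5697)) = 39927*(-1895 + (-3090/2707 - 19268/5697)) = 39927*(-1895 - 69762206/15421779) = 39927*(-29294033411/15421779) = -389874290666999/5140593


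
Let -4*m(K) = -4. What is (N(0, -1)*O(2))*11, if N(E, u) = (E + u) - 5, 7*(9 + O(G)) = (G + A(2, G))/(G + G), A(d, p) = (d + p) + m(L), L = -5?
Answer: 1155/2 ≈ 577.50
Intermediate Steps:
m(K) = 1 (m(K) = -¼*(-4) = 1)
A(d, p) = 1 + d + p (A(d, p) = (d + p) + 1 = 1 + d + p)
O(G) = -9 + (3 + 2*G)/(14*G) (O(G) = -9 + ((G + (1 + 2 + G))/(G + G))/7 = -9 + ((G + (3 + G))/((2*G)))/7 = -9 + ((3 + 2*G)*(1/(2*G)))/7 = -9 + ((3 + 2*G)/(2*G))/7 = -9 + (3 + 2*G)/(14*G))
N(E, u) = -5 + E + u
(N(0, -1)*O(2))*11 = ((-5 + 0 - 1)*((1/14)*(3 - 124*2)/2))*11 = -3*(3 - 248)/(7*2)*11 = -3*(-245)/(7*2)*11 = -6*(-35/4)*11 = (105/2)*11 = 1155/2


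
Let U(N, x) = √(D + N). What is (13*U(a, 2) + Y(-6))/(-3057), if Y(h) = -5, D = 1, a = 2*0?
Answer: -8/3057 ≈ -0.0026169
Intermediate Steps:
a = 0
U(N, x) = √(1 + N)
(13*U(a, 2) + Y(-6))/(-3057) = (13*√(1 + 0) - 5)/(-3057) = (13*√1 - 5)*(-1/3057) = (13*1 - 5)*(-1/3057) = (13 - 5)*(-1/3057) = 8*(-1/3057) = -8/3057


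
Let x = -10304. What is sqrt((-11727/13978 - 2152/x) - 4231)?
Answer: I*sqrt(85725398842639262)/4500916 ≈ 65.051*I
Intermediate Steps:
sqrt((-11727/13978 - 2152/x) - 4231) = sqrt((-11727/13978 - 2152/(-10304)) - 4231) = sqrt((-11727*1/13978 - 2152*(-1/10304)) - 4231) = sqrt((-11727/13978 + 269/1288) - 4231) = sqrt(-5672147/9001832 - 4231) = sqrt(-38092423339/9001832) = I*sqrt(85725398842639262)/4500916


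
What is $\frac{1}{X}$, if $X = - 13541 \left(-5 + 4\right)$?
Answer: $\frac{1}{13541} \approx 7.385 \cdot 10^{-5}$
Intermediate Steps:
$X = 13541$ ($X = \left(-13541\right) \left(-1\right) = 13541$)
$\frac{1}{X} = \frac{1}{13541}$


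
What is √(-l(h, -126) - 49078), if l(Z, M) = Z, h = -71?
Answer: I*√49007 ≈ 221.38*I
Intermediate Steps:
√(-l(h, -126) - 49078) = √(-1*(-71) - 49078) = √(71 - 49078) = √(-49007) = I*√49007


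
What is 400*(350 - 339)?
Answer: 4400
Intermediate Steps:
400*(350 - 339) = 400*11 = 4400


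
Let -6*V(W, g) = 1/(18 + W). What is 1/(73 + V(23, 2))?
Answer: 246/17957 ≈ 0.013699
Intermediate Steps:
V(W, g) = -1/(6*(18 + W))
1/(73 + V(23, 2)) = 1/(73 - 1/(108 + 6*23)) = 1/(73 - 1/(108 + 138)) = 1/(73 - 1/246) = 1/(17957/246) = 246/17957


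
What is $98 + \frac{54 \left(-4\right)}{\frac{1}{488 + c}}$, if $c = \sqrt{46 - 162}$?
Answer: $-105310 - 432 i \sqrt{29} \approx -1.0531 \cdot 10^{5} - 2326.4 i$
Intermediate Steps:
$c = 2 i \sqrt{29}$ ($c = \sqrt{-116} = 2 i \sqrt{29} \approx 10.77 i$)
$98 + \frac{54 \left(-4\right)}{\frac{1}{488 + c}} = 98 + \frac{54 \left(-4\right)}{\frac{1}{488 + 2 i \sqrt{29}}} = 98 - 216 \left(488 + 2 i \sqrt{29}\right) = 98 - \left(105408 + 432 i \sqrt{29}\right) = -105310 - 432 i \sqrt{29}$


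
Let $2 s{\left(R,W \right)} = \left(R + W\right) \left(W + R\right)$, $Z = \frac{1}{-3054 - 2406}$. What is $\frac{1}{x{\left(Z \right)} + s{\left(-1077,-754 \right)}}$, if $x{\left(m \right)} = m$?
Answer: $\frac{5460}{9152491529} \approx 5.9656 \cdot 10^{-7}$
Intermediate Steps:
$Z = - \frac{1}{5460}$ ($Z = \frac{1}{-5460} = - \frac{1}{5460} \approx -0.00018315$)
$s{\left(R,W \right)} = \frac{\left(R + W\right)^{2}}{2}$ ($s{\left(R,W \right)} = \frac{\left(R + W\right) \left(W + R\right)}{2} = \frac{\left(R + W\right) \left(R + W\right)}{2} = \frac{\left(R + W\right)^{2}}{2}$)
$\frac{1}{x{\left(Z \right)} + s{\left(-1077,-754 \right)}} = \frac{1}{- \frac{1}{5460} + \frac{\left(-1077 - 754\right)^{2}}{2}} = \frac{1}{- \frac{1}{5460} + \frac{\left(-1831\right)^{2}}{2}} = \frac{1}{- \frac{1}{5460} + \frac{1}{2} \cdot 3352561} = \frac{1}{- \frac{1}{5460} + \frac{3352561}{2}} = \frac{1}{\frac{9152491529}{5460}} = \frac{5460}{9152491529}$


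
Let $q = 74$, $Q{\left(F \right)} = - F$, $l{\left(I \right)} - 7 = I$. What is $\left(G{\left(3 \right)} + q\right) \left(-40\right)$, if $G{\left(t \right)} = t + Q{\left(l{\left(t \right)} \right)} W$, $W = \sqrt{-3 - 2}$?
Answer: $-3080 + 400 i \sqrt{5} \approx -3080.0 + 894.43 i$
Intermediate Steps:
$l{\left(I \right)} = 7 + I$
$W = i \sqrt{5}$ ($W = \sqrt{-5} = i \sqrt{5} \approx 2.2361 i$)
$G{\left(t \right)} = t + i \sqrt{5} \left(-7 - t\right)$ ($G{\left(t \right)} = t + - (7 + t) i \sqrt{5} = t + \left(-7 - t\right) i \sqrt{5} = t + i \sqrt{5} \left(-7 - t\right)$)
$\left(G{\left(3 \right)} + q\right) \left(-40\right) = \left(\left(3 - i \sqrt{5} \left(7 + 3\right)\right) + 74\right) \left(-40\right) = \left(\left(3 - i \sqrt{5} \cdot 10\right) + 74\right) \left(-40\right) = \left(\left(3 - 10 i \sqrt{5}\right) + 74\right) \left(-40\right) = \left(77 - 10 i \sqrt{5}\right) \left(-40\right) = -3080 + 400 i \sqrt{5}$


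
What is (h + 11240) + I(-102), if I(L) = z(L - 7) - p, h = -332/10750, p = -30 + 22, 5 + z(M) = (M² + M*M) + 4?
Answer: 188173209/5375 ≈ 35009.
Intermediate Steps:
z(M) = -1 + 2*M² (z(M) = -5 + ((M² + M*M) + 4) = -5 + ((M² + M²) + 4) = -5 + (2*M² + 4) = -5 + (4 + 2*M²) = -1 + 2*M²)
p = -8
h = -166/5375 (h = -332*1/10750 = -166/5375 ≈ -0.030884)
I(L) = 7 + 2*(-7 + L)² (I(L) = (-1 + 2*(L - 7)²) - 1*(-8) = (-1 + 2*(-7 + L)²) + 8 = 7 + 2*(-7 + L)²)
(h + 11240) + I(-102) = (-166/5375 + 11240) + (7 + 2*(-7 - 102)²) = 60414834/5375 + (7 + 2*(-109)²) = 60414834/5375 + (7 + 2*11881) = 60414834/5375 + (7 + 23762) = 60414834/5375 + 23769 = 188173209/5375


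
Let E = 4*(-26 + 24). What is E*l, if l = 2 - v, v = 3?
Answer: 8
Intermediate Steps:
l = -1 (l = 2 - 1*3 = 2 - 3 = -1)
E = -8 (E = 4*(-2) = -8)
E*l = -8*(-1) = 8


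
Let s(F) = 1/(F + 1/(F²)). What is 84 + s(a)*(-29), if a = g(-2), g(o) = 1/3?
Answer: 2265/28 ≈ 80.893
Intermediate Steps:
g(o) = ⅓ (g(o) = 1*(⅓) = ⅓)
a = ⅓ ≈ 0.33333
s(F) = 1/(F + F⁻²)
84 + s(a)*(-29) = 84 + ((⅓)²/(1 + (⅓)³))*(-29) = 84 + (1/(9*(1 + 1/27)))*(-29) = 84 + (1/(9*(28/27)))*(-29) = 84 + ((⅑)*(27/28))*(-29) = 84 + (3/28)*(-29) = 84 - 87/28 = 2265/28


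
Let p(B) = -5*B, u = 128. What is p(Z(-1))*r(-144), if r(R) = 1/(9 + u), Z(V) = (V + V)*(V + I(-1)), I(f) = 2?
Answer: 10/137 ≈ 0.072993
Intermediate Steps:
Z(V) = 2*V*(2 + V) (Z(V) = (V + V)*(V + 2) = (2*V)*(2 + V) = 2*V*(2 + V))
r(R) = 1/137 (r(R) = 1/(9 + 128) = 1/137)
p(Z(-1))*r(-144) = -10*(-1)*(2 - 1)*(1/137) = -10*(-1)*(1/137) = -5*(-2)*(1/137) = 10*(1/137) = 10/137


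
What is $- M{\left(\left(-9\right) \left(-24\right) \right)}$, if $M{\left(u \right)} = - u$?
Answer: $216$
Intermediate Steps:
$- M{\left(\left(-9\right) \left(-24\right) \right)} = - \left(-1\right) \left(\left(-9\right) \left(-24\right)\right) = - \left(-1\right) 216 = \left(-1\right) \left(-216\right) = 216$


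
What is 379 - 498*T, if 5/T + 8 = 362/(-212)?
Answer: 217977/343 ≈ 635.50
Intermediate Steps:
T = -530/1029 (T = 5/(-8 + 362/(-212)) = 5/(-8 + 362*(-1/212)) = 5/(-8 - 181/106) = 5/(-1029/106) = 5*(-106/1029) = -530/1029 ≈ -0.51506)
379 - 498*T = 379 - 498*(-530/1029) = 379 + 87980/343 = 217977/343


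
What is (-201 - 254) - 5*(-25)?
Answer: -330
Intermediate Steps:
(-201 - 254) - 5*(-25) = -455 + 125 = -330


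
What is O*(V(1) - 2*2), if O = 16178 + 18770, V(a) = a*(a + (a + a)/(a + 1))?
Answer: -69896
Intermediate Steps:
V(a) = a*(a + 2*a/(1 + a)) (V(a) = a*(a + (2*a)/(1 + a)) = a*(a + 2*a/(1 + a)))
O = 34948
O*(V(1) - 2*2) = 34948*(1**2*(3 + 1)/(1 + 1) - 2*2) = 34948*(1*4/2 - 4) = 34948*(1*(1/2)*4 - 4) = 34948*(2 - 4) = 34948*(-2) = -69896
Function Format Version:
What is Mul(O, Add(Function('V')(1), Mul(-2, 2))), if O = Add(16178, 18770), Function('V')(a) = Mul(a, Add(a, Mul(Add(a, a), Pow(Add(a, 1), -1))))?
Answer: -69896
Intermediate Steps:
Function('V')(a) = Mul(a, Add(a, Mul(2, a, Pow(Add(1, a), -1)))) (Function('V')(a) = Mul(a, Add(a, Mul(Mul(2, a), Pow(Add(1, a), -1)))) = Mul(a, Add(a, Mul(2, a, Pow(Add(1, a), -1)))))
O = 34948
Mul(O, Add(Function('V')(1), Mul(-2, 2))) = Mul(34948, Add(Mul(Pow(1, 2), Pow(Add(1, 1), -1), Add(3, 1)), Mul(-2, 2))) = Mul(34948, Add(Mul(1, Pow(2, -1), 4), -4)) = Mul(34948, Add(Mul(1, Rational(1, 2), 4), -4)) = Mul(34948, Add(2, -4)) = Mul(34948, -2) = -69896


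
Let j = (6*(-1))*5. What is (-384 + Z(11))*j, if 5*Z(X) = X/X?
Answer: 11514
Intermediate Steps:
Z(X) = ⅕ (Z(X) = (X/X)/5 = (⅕)*1 = ⅕)
j = -30 (j = -6*5 = -30)
(-384 + Z(11))*j = (-384 + ⅕)*(-30) = -1919/5*(-30) = 11514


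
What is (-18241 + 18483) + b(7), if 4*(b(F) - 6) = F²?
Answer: 1041/4 ≈ 260.25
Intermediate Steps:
b(F) = 6 + F²/4
(-18241 + 18483) + b(7) = (-18241 + 18483) + (6 + (¼)*7²) = 242 + (6 + (¼)*49) = 242 + (6 + 49/4) = 242 + 73/4 = 1041/4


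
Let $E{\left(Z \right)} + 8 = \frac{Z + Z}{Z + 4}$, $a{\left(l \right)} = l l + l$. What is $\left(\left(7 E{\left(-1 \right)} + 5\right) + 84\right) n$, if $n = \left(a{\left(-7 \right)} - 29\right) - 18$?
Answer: $- \frac{425}{3} \approx -141.67$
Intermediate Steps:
$a{\left(l \right)} = l + l^{2}$ ($a{\left(l \right)} = l^{2} + l = l + l^{2}$)
$E{\left(Z \right)} = -8 + \frac{2 Z}{4 + Z}$ ($E{\left(Z \right)} = -8 + \frac{Z + Z}{Z + 4} = -8 + \frac{2 Z}{4 + Z}$)
$n = -5$ ($n = \left(- 7 \left(1 - 7\right) - 29\right) - 18 = \left(\left(-7\right) \left(-6\right) - 29\right) - 18 = \left(42 - 29\right) - 18 = 13 - 18 = -5$)
$\left(\left(7 E{\left(-1 \right)} + 5\right) + 84\right) n = \left(\left(7 \frac{2 \left(-16 - -3\right)}{4 - 1} + 5\right) + 84\right) \left(-5\right) = \left(\left(7 \frac{2 \left(-16 + 3\right)}{3} + 5\right) + 84\right) \left(-5\right) = \left(\left(7 \cdot 2 \cdot \frac{1}{3} \left(-13\right) + 5\right) + 84\right) \left(-5\right) = \left(\left(7 \left(- \frac{26}{3}\right) + 5\right) + 84\right) \left(-5\right) = \left(\left(- \frac{182}{3} + 5\right) + 84\right) \left(-5\right) = \left(- \frac{167}{3} + 84\right) \left(-5\right) = \frac{85}{3} \left(-5\right) = - \frac{425}{3}$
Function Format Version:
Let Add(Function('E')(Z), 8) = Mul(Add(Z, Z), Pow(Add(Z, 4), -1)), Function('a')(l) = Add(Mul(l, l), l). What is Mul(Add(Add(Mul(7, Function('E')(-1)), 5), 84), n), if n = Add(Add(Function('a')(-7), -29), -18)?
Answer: Rational(-425, 3) ≈ -141.67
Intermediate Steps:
Function('a')(l) = Add(l, Pow(l, 2)) (Function('a')(l) = Add(Pow(l, 2), l) = Add(l, Pow(l, 2)))
Function('E')(Z) = Add(-8, Mul(2, Z, Pow(Add(4, Z), -1))) (Function('E')(Z) = Add(-8, Mul(Add(Z, Z), Pow(Add(Z, 4), -1))) = Add(-8, Mul(Mul(2, Z), Pow(Add(4, Z), -1))) = Add(-8, Mul(2, Z, Pow(Add(4, Z), -1))))
n = -5 (n = Add(Add(Mul(-7, Add(1, -7)), -29), -18) = Add(Add(Mul(-7, -6), -29), -18) = Add(Add(42, -29), -18) = Add(13, -18) = -5)
Mul(Add(Add(Mul(7, Function('E')(-1)), 5), 84), n) = Mul(Add(Add(Mul(7, Mul(2, Pow(Add(4, -1), -1), Add(-16, Mul(-3, -1)))), 5), 84), -5) = Mul(Add(Add(Mul(7, Mul(2, Pow(3, -1), Add(-16, 3))), 5), 84), -5) = Mul(Add(Add(Mul(7, Mul(2, Rational(1, 3), -13)), 5), 84), -5) = Mul(Add(Add(Mul(7, Rational(-26, 3)), 5), 84), -5) = Mul(Add(Add(Rational(-182, 3), 5), 84), -5) = Mul(Add(Rational(-167, 3), 84), -5) = Mul(Rational(85, 3), -5) = Rational(-425, 3)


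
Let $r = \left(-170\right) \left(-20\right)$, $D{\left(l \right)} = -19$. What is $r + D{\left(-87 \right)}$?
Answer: $3381$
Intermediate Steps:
$r = 3400$
$r + D{\left(-87 \right)} = 3400 - 19 = 3381$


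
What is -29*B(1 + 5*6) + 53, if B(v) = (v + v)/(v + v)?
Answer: 24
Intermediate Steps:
B(v) = 1 (B(v) = (2*v)/((2*v)) = (2*v)*(1/(2*v)) = 1)
-29*B(1 + 5*6) + 53 = -29*1 + 53 = -29 + 53 = 24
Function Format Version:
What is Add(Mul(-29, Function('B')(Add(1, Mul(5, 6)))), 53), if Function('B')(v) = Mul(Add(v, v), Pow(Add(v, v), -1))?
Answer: 24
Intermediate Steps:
Function('B')(v) = 1 (Function('B')(v) = Mul(Mul(2, v), Pow(Mul(2, v), -1)) = Mul(Mul(2, v), Mul(Rational(1, 2), Pow(v, -1))) = 1)
Add(Mul(-29, Function('B')(Add(1, Mul(5, 6)))), 53) = Add(Mul(-29, 1), 53) = Add(-29, 53) = 24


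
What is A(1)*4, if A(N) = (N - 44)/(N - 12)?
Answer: 172/11 ≈ 15.636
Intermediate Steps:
A(N) = (-44 + N)/(-12 + N)
A(1)*4 = ((-44 + 1)/(-12 + 1))*4 = (-43/(-11))*4 = -1/11*(-43)*4 = (43/11)*4 = 172/11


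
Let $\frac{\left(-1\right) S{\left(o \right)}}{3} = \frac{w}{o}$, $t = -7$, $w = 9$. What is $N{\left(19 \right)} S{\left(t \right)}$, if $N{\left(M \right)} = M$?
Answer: $\frac{513}{7} \approx 73.286$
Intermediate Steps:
$S{\left(o \right)} = - \frac{27}{o}$ ($S{\left(o \right)} = - 3 \frac{9}{o} = - \frac{27}{o}$)
$N{\left(19 \right)} S{\left(t \right)} = 19 \left(- \frac{27}{-7}\right) = 19 \left(\left(-27\right) \left(- \frac{1}{7}\right)\right) = 19 \cdot \frac{27}{7} = \frac{513}{7}$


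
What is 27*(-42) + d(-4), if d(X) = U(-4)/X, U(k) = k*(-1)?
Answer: -1135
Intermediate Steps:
U(k) = -k
d(X) = 4/X (d(X) = (-1*(-4))/X = 4/X)
27*(-42) + d(-4) = 27*(-42) + 4/(-4) = -1134 + 4*(-1/4) = -1134 - 1 = -1135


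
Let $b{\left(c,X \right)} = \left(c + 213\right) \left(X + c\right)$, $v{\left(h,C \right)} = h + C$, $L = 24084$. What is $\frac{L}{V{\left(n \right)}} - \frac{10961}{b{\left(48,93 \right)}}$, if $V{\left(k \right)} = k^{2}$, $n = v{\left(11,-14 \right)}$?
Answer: $\frac{98468515}{36801} \approx 2675.7$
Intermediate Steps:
$v{\left(h,C \right)} = C + h$
$b{\left(c,X \right)} = \left(213 + c\right) \left(X + c\right)$
$n = -3$ ($n = -14 + 11 = -3$)
$\frac{L}{V{\left(n \right)}} - \frac{10961}{b{\left(48,93 \right)}} = \frac{24084}{\left(-3\right)^{2}} - \frac{10961}{48^{2} + 213 \cdot 93 + 213 \cdot 48 + 93 \cdot 48} = \frac{24084}{9} - \frac{10961}{2304 + 19809 + 10224 + 4464} = 24084 \cdot \frac{1}{9} - \frac{10961}{36801} = 2676 - \frac{10961}{36801} = \frac{98468515}{36801}$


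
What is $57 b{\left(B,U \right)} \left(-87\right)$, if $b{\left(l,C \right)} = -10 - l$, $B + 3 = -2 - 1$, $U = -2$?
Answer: $19836$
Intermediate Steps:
$B = -6$ ($B = -3 - 3 = -6$)
$57 b{\left(B,U \right)} \left(-87\right) = 57 \left(-10 - -6\right) \left(-87\right) = 57 \left(-10 + 6\right) \left(-87\right) = 57 \left(-4\right) \left(-87\right) = \left(-228\right) \left(-87\right) = 19836$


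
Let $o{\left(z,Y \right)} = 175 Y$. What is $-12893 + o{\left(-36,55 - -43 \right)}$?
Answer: $4257$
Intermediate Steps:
$-12893 + o{\left(-36,55 - -43 \right)} = -12893 + 175 \left(55 - -43\right) = -12893 + 175 \left(55 + 43\right) = -12893 + 175 \cdot 98 = -12893 + 17150 = 4257$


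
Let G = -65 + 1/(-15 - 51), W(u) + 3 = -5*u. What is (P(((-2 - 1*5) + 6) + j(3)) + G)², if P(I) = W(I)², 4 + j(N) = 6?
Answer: 4489/4356 ≈ 1.0305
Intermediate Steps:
W(u) = -3 - 5*u
j(N) = 2 (j(N) = -4 + 6 = 2)
G = -4291/66 (G = -65 + 1/(-66) = -65 - 1/66 = -4291/66 ≈ -65.015)
P(I) = (-3 - 5*I)²
(P(((-2 - 1*5) + 6) + j(3)) + G)² = ((3 + 5*(((-2 - 1*5) + 6) + 2))² - 4291/66)² = ((3 + 5*(((-2 - 5) + 6) + 2))² - 4291/66)² = ((3 + 5*((-7 + 6) + 2))² - 4291/66)² = ((3 + 5*(-1 + 2))² - 4291/66)² = ((3 + 5*1)² - 4291/66)² = ((3 + 5)² - 4291/66)² = (8² - 4291/66)² = (64 - 4291/66)² = (-67/66)² = 4489/4356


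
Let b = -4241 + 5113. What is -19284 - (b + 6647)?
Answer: -26803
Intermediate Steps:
b = 872
-19284 - (b + 6647) = -19284 - (872 + 6647) = -19284 - 1*7519 = -19284 - 7519 = -26803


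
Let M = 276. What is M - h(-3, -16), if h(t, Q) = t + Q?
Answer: 295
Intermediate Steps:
h(t, Q) = Q + t
M - h(-3, -16) = 276 - (-16 - 3) = 276 - 1*(-19) = 276 + 19 = 295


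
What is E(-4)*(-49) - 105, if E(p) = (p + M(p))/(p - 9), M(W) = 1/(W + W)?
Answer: -12537/104 ≈ -120.55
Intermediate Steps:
M(W) = 1/(2*W)
E(p) = (p + 1/(2*p))/(-9 + p) (E(p) = (p + 1/(2*p))/(p - 9) = (p + 1/(2*p))/(-9 + p))
E(-4)*(-49) - 105 = ((½ + (-4)²)/((-4)*(-9 - 4)))*(-49) - 105 = -¼*(½ + 16)/(-13)*(-49) - 105 = -¼*(-1/13)*33/2*(-49) - 105 = (33/104)*(-49) - 105 = -1617/104 - 105 = -12537/104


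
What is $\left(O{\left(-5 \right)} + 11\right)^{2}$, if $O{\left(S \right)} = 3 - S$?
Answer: $361$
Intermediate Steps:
$\left(O{\left(-5 \right)} + 11\right)^{2} = \left(\left(3 - -5\right) + 11\right)^{2} = \left(\left(3 + 5\right) + 11\right)^{2} = \left(8 + 11\right)^{2} = 19^{2} = 361$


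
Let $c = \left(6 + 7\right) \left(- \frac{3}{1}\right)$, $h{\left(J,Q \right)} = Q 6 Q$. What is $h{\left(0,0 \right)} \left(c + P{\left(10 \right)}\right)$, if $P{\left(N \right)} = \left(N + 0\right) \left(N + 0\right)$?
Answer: $0$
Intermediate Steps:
$h{\left(J,Q \right)} = 6 Q^{2}$ ($h{\left(J,Q \right)} = 6 Q Q = 6 Q^{2}$)
$P{\left(N \right)} = N^{2}$ ($P{\left(N \right)} = N N = N^{2}$)
$c = -39$ ($c = 13 \left(\left(-3\right) 1\right) = 13 \left(-3\right) = -39$)
$h{\left(0,0 \right)} \left(c + P{\left(10 \right)}\right) = 6 \cdot 0^{2} \left(-39 + 10^{2}\right) = 6 \cdot 0 \left(-39 + 100\right) = 0 \cdot 61 = 0$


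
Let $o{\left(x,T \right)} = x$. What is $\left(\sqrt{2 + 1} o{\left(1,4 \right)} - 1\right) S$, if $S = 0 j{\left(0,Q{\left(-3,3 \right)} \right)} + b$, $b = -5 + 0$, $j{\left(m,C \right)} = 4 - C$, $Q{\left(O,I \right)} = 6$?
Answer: $5 - 5 \sqrt{3} \approx -3.6603$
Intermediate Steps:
$b = -5$
$S = -5$ ($S = 0 \left(4 - 6\right) - 5 = 0 \left(-2\right) - 5 = 0 - 5 = -5$)
$\left(\sqrt{2 + 1} o{\left(1,4 \right)} - 1\right) S = \left(\sqrt{2 + 1} \cdot 1 - 1\right) \left(-5\right) = \left(\sqrt{3} \cdot 1 - 1\right) \left(-5\right) = \left(\sqrt{3} - 1\right) \left(-5\right) = \left(-1 + \sqrt{3}\right) \left(-5\right) = 5 - 5 \sqrt{3}$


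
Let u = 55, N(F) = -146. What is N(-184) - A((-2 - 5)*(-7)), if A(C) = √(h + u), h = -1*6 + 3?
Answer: -146 - 2*√13 ≈ -153.21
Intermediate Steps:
h = -3 (h = -6 + 3 = -3)
A(C) = 2*√13 (A(C) = √(-3 + 55) = √52 = 2*√13)
N(-184) - A((-2 - 5)*(-7)) = -146 - 2*√13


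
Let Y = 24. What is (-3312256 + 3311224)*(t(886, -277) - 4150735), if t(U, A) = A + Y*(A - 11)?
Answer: 4290977568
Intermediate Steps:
t(U, A) = -264 + 25*A (t(U, A) = A + 24*(A - 11) = A + 24*(-11 + A) = A + (-264 + 24*A) = -264 + 25*A)
(-3312256 + 3311224)*(t(886, -277) - 4150735) = (-3312256 + 3311224)*((-264 + 25*(-277)) - 4150735) = -1032*((-264 - 6925) - 4150735) = -1032*(-7189 - 4150735) = -1032*(-4157924) = 4290977568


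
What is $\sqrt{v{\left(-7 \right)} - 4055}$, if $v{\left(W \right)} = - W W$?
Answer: $6 i \sqrt{114} \approx 64.063 i$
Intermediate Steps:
$v{\left(W \right)} = - W^{2}$
$\sqrt{v{\left(-7 \right)} - 4055} = \sqrt{- \left(-7\right)^{2} - 4055} = \sqrt{\left(-1\right) 49 - 4055} = \sqrt{-49 - 4055} = \sqrt{-4104} = 6 i \sqrt{114}$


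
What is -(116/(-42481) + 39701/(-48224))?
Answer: 1692132165/2048603744 ≈ 0.82599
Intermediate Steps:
-(116/(-42481) + 39701/(-48224)) = -(116*(-1/42481) + 39701*(-1/48224)) = -(-116/42481 - 39701/48224) = -1*(-1692132165/2048603744) = 1692132165/2048603744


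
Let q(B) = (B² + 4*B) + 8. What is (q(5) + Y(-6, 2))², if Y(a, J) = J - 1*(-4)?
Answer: 3481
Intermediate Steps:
Y(a, J) = 4 + J (Y(a, J) = J + 4 = 4 + J)
q(B) = 8 + B² + 4*B
(q(5) + Y(-6, 2))² = ((8 + 5² + 4*5) + (4 + 2))² = ((8 + 25 + 20) + 6)² = (53 + 6)² = 59² = 3481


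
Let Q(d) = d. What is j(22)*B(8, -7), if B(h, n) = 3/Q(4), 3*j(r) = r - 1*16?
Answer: 3/2 ≈ 1.5000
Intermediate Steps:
j(r) = -16/3 + r/3 (j(r) = (r - 1*16)/3 = (r - 16)/3 = (-16 + r)/3 = -16/3 + r/3)
B(h, n) = ¾ (B(h, n) = 3/4 = 3*(¼) = ¾)
j(22)*B(8, -7) = (-16/3 + (⅓)*22)*(¾) = (-16/3 + 22/3)*(¾) = 2*(¾) = 3/2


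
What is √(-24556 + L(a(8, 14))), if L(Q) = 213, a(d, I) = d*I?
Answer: I*√24343 ≈ 156.02*I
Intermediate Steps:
a(d, I) = I*d
√(-24556 + L(a(8, 14))) = √(-24556 + 213) = √(-24343) = I*√24343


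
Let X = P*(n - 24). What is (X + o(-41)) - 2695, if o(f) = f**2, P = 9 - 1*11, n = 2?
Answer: -970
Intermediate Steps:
P = -2 (P = 9 - 11 = -2)
X = 44 (X = -2*(2 - 24) = -2*(-22) = 44)
(X + o(-41)) - 2695 = (44 + (-41)**2) - 2695 = (44 + 1681) - 2695 = 1725 - 2695 = -970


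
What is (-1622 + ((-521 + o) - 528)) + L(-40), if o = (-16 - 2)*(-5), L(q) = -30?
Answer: -2611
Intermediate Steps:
o = 90 (o = -18*(-5) = 90)
(-1622 + ((-521 + o) - 528)) + L(-40) = (-1622 + ((-521 + 90) - 528)) - 30 = (-1622 + (-431 - 528)) - 30 = (-1622 - 959) - 30 = -2581 - 30 = -2611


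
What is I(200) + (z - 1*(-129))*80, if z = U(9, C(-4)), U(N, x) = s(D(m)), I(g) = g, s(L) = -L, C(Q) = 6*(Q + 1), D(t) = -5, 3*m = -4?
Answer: 10920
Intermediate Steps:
m = -4/3 (m = (⅓)*(-4) = -4/3 ≈ -1.3333)
C(Q) = 6 + 6*Q (C(Q) = 6*(1 + Q) = 6 + 6*Q)
U(N, x) = 5 (U(N, x) = -1*(-5) = 5)
z = 5
I(200) + (z - 1*(-129))*80 = 200 + (5 - 1*(-129))*80 = 200 + (5 + 129)*80 = 200 + 134*80 = 200 + 10720 = 10920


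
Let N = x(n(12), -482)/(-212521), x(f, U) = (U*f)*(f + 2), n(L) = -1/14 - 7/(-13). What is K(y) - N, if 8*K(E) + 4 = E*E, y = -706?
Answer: 219295915458043/3519772802 ≈ 62304.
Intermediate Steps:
K(E) = -½ + E²/8 (K(E) = -½ + (E*E)/8 = -½ + E²/8)
n(L) = 85/182 (n(L) = -1*1/14 - 7*(-1/13) = -1/14 + 7/13 = 85/182)
x(f, U) = U*f*(2 + f) (x(f, U) = (U*f)*(2 + f) = U*f*(2 + f))
N = 9197765/3519772802 (N = -482*85/182*(2 + 85/182)/(-212521) = -482*85/182*449/182*(-1/212521) = -9197765/16562*(-1/212521) = 9197765/3519772802 ≈ 0.0026132)
K(y) - N = (-½ + (⅛)*(-706)²) - 1*9197765/3519772802 = (-½ + (⅛)*498436) - 9197765/3519772802 = (-½ + 124609/2) - 9197765/3519772802 = 62304 - 9197765/3519772802 = 219295915458043/3519772802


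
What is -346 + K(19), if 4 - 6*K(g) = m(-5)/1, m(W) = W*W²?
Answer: -649/2 ≈ -324.50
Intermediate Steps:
m(W) = W³
K(g) = 43/2 (K(g) = ⅔ - (-5)³/(6*1) = ⅔ - (-125)/6 = ⅔ - ⅙*(-125) = ⅔ + 125/6 = 43/2)
-346 + K(19) = -346 + 43/2 = -649/2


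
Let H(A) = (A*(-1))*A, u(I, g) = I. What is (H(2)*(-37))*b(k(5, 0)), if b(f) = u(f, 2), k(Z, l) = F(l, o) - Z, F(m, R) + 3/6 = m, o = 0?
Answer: -814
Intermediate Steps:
F(m, R) = -½ + m
H(A) = -A² (H(A) = (-A)*A = -A²)
k(Z, l) = -½ + l - Z (k(Z, l) = (-½ + l) - Z = -½ + l - Z)
b(f) = f
(H(2)*(-37))*b(k(5, 0)) = (-1*2²*(-37))*(-½ + 0 - 1*5) = (-1*4*(-37))*(-½ + 0 - 5) = -4*(-37)*(-11/2) = 148*(-11/2) = -814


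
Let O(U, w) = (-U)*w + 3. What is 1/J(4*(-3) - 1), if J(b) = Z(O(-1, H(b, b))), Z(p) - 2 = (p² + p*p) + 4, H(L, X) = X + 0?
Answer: 1/206 ≈ 0.0048544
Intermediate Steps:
H(L, X) = X
O(U, w) = 3 - U*w (O(U, w) = -U*w + 3 = 3 - U*w)
Z(p) = 6 + 2*p² (Z(p) = 2 + ((p² + p*p) + 4) = 2 + ((p² + p²) + 4) = 2 + (2*p² + 4) = 2 + (4 + 2*p²) = 6 + 2*p²)
J(b) = 6 + 2*(3 + b)² (J(b) = 6 + 2*(3 - 1*(-1)*b)² = 6 + 2*(3 + b)²)
1/J(4*(-3) - 1) = 1/(6 + 2*(3 + (4*(-3) - 1))²) = 1/(6 + 2*(3 + (-12 - 1))²) = 1/(6 + 2*(3 - 13)²) = 1/(6 + 2*(-10)²) = 1/(6 + 2*100) = 1/(6 + 200) = 1/206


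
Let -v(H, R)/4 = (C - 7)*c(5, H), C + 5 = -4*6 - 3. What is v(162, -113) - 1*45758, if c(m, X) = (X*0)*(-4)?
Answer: -45758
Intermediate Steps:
C = -32 (C = -5 + (-4*6 - 3) = -5 + (-24 - 3) = -5 - 27 = -32)
c(m, X) = 0 (c(m, X) = 0*(-4) = 0)
v(H, R) = 0 (v(H, R) = -4*(-32 - 7)*0 = -(-156)*0 = -4*0 = 0)
v(162, -113) - 1*45758 = 0 - 1*45758 = 0 - 45758 = -45758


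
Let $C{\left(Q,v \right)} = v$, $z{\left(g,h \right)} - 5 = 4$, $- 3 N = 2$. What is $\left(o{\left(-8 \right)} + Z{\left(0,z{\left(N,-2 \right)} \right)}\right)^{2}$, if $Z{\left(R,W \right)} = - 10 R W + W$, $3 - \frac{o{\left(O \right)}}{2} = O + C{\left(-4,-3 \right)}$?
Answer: $1369$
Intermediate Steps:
$N = - \frac{2}{3}$ ($N = \left(- \frac{1}{3}\right) 2 = - \frac{2}{3} \approx -0.66667$)
$z{\left(g,h \right)} = 9$ ($z{\left(g,h \right)} = 5 + 4 = 9$)
$o{\left(O \right)} = 12 - 2 O$ ($o{\left(O \right)} = 6 - 2 \left(O - 3\right) = 6 - 2 \left(-3 + O\right) = 6 - \left(-6 + 2 O\right) = 12 - 2 O$)
$Z{\left(R,W \right)} = W - 10 R W$ ($Z{\left(R,W \right)} = - 10 R W + W = W - 10 R W$)
$\left(o{\left(-8 \right)} + Z{\left(0,z{\left(N,-2 \right)} \right)}\right)^{2} = \left(\left(12 - -16\right) + 9 \left(1 - 0\right)\right)^{2} = \left(\left(12 + 16\right) + 9 \left(1 + 0\right)\right)^{2} = \left(28 + 9 \cdot 1\right)^{2} = \left(28 + 9\right)^{2} = 37^{2} = 1369$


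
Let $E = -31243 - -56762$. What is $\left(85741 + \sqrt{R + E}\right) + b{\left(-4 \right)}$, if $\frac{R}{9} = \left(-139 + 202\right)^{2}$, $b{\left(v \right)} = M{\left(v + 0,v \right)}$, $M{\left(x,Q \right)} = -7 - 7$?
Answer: $85727 + 2 \sqrt{15310} \approx 85975.0$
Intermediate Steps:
$M{\left(x,Q \right)} = -14$ ($M{\left(x,Q \right)} = -7 - 7 = -14$)
$b{\left(v \right)} = -14$
$R = 35721$ ($R = 9 \left(-139 + 202\right)^{2} = 9 \cdot 63^{2} = 9 \cdot 3969 = 35721$)
$E = 25519$ ($E = -31243 + 56762 = 25519$)
$\left(85741 + \sqrt{R + E}\right) + b{\left(-4 \right)} = \left(85741 + \sqrt{35721 + 25519}\right) - 14 = \left(85741 + \sqrt{61240}\right) - 14 = \left(85741 + 2 \sqrt{15310}\right) - 14 = 85727 + 2 \sqrt{15310}$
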